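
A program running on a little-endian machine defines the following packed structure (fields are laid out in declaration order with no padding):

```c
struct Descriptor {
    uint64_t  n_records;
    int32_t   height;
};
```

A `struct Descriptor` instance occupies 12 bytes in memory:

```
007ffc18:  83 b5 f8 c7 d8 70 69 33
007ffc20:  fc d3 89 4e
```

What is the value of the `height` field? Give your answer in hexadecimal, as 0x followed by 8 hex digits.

0x4E89D3FC

`height` follows `n_records` (8 bytes), so it starts at byte offset 8 and occupies 4 bytes.
Bytes at offsets 8..11: FC D3 89 4E.
In little-endian order the low byte comes first in memory.
Reassemble most-significant byte first: 4E 89 D3 FC → 0x4E89D3FC.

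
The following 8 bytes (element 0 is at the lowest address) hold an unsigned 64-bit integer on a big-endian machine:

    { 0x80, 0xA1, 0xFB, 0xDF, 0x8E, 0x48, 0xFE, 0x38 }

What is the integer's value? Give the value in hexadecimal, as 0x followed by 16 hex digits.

0x80A1FBDF8E48FE38

Big-endian: lowest address holds the most-significant byte.
The bytes are already most-significant first: 0x80A1FBDF8E48FE38.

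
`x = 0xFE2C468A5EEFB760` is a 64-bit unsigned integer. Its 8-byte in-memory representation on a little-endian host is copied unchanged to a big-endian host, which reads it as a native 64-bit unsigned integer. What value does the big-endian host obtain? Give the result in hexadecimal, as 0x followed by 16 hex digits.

Stored little-endian, the bytes at ascending addresses are 60 B7 EF 5E 8A 46 2C FE.
Read back as big-endian, the last byte is least significant, giving 0x60B7EF5E8A462CFE.

0x60B7EF5E8A462CFE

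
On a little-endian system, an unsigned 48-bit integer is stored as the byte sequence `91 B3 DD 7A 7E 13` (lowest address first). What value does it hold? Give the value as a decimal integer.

21433948156817

Little-endian: lowest address holds the least-significant byte.
Reassemble most-significant byte first: 13 7E 7A DD B3 91 → 0x137E7ADDB391.
0x137E7ADDB391 = 21433948156817.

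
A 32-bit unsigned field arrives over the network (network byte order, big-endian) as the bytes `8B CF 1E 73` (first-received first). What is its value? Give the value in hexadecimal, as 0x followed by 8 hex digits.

0x8BCF1E73

Big-endian stores the most-significant byte at the lowest address.
The bytes are already most-significant first: 0x8BCF1E73.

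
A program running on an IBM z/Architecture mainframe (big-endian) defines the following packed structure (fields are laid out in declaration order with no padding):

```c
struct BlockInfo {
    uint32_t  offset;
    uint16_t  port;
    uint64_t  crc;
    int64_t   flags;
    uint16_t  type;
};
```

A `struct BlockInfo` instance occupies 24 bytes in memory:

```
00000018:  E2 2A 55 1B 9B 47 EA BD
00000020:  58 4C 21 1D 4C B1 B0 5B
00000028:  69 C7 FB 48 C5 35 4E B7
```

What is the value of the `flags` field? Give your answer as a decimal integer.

-5738876992518306507

`flags` follows `offset` (4 B), `port` (2 B), `crc` (8 B), so it starts at offset 4 + 2 + 8 = 14 and occupies 8 bytes.
Bytes at offsets 14..21: B0 5B 69 C7 FB 48 C5 35.
In big-endian order the high byte comes first in memory.
The bytes are already most-significant first: 0xB05B69C7FB48C535.
Top bit is set, so as a signed 64-bit value this is 0xB05B69C7FB48C535 − 2^64 = -5738876992518306507.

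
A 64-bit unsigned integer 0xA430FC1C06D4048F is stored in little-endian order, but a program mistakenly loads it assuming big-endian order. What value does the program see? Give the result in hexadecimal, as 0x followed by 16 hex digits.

Stored little-endian, the bytes at ascending addresses are 8F 04 D4 06 1C FC 30 A4.
Read back as big-endian, the last byte is least significant, giving 0x8F04D4061CFC30A4.

0x8F04D4061CFC30A4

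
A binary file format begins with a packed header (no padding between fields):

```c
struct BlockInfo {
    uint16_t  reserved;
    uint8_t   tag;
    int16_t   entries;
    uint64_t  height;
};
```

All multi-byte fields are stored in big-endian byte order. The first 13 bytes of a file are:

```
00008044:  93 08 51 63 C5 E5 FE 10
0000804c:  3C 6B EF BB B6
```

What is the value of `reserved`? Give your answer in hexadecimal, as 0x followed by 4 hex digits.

0x9308

`reserved` is the first field, at byte offset 0, occupying 2 bytes.
Bytes at offsets 0..1: 93 08.
Big-endian stores the most-significant byte at the lowest address.
The bytes are already most-significant first: 0x9308.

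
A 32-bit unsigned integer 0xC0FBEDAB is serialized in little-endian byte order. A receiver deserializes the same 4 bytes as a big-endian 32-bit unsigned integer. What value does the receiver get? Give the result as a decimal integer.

2884500416

Stored little-endian, the bytes at ascending addresses are AB ED FB C0.
Read back as big-endian, the last byte is least significant, giving 0xABEDFBC0.
0xABEDFBC0 = 2884500416.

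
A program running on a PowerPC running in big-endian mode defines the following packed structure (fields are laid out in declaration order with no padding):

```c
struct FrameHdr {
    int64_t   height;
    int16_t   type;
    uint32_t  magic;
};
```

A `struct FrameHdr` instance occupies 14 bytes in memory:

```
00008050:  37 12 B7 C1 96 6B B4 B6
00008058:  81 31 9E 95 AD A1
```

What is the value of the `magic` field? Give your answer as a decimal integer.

`magic` follows `height` (8 B), `type` (2 B), so it starts at offset 8 + 2 = 10 and occupies 4 bytes.
Bytes at offsets 10..13: 9E 95 AD A1.
Big-endian stores the most-significant byte at the lowest address.
The bytes are already most-significant first: 0x9E95ADA1.
0x9E95ADA1 = 2660609441.

2660609441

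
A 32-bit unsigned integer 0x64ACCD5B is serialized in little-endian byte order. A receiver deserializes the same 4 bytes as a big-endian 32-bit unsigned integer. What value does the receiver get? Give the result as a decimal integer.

1540205668

Stored little-endian, the bytes at ascending addresses are 5B CD AC 64.
Read back as big-endian, the last byte is least significant, giving 0x5BCDAC64.
0x5BCDAC64 = 1540205668.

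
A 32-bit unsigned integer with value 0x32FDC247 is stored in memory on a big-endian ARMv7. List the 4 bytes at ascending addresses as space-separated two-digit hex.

32 FD C2 47

Split into bytes (most-significant first): 32 FD C2 47.
In big-endian order the high byte comes first in memory.
So the memory order matches the most-significant-first order: 32 FD C2 47.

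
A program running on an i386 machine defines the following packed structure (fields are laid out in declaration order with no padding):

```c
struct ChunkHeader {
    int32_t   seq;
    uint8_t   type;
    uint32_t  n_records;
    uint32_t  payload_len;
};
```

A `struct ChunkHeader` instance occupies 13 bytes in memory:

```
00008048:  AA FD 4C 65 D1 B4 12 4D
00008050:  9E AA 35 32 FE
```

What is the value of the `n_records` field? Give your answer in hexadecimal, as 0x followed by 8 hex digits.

`n_records` follows `seq` (4 B), `type` (1 B), so it starts at offset 4 + 1 = 5 and occupies 4 bytes.
Bytes at offsets 5..8: B4 12 4D 9E.
In little-endian order the low byte comes first in memory.
Reassemble most-significant byte first: 9E 4D 12 B4 → 0x9E4D12B4.

0x9E4D12B4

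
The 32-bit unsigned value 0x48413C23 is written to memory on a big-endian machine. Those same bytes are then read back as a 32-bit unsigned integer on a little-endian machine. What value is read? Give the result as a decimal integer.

591151432

Stored big-endian, the bytes at ascending addresses are 48 41 3C 23.
Read back as little-endian, the first byte is least significant, giving 0x233C4148.
0x233C4148 = 591151432.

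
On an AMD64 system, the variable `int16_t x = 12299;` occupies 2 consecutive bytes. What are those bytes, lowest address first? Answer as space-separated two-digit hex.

0B 30

12299 in hexadecimal, padded to 16 bits, is 0x300B.
Split into bytes (most-significant first): 30 0B.
In little-endian order the low byte comes first in memory.
So at ascending addresses the bytes are 0B 30.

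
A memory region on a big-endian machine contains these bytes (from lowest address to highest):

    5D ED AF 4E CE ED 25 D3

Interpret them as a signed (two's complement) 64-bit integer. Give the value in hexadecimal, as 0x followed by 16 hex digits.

0x5DEDAF4ECEED25D3

In big-endian order the high byte comes first in memory.
The bytes are already most-significant first: 0x5DEDAF4ECEED25D3.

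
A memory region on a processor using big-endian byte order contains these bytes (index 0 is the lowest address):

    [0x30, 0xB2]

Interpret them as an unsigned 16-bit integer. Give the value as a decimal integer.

In big-endian order the high byte comes first in memory.
The bytes are already most-significant first: 0x30B2.
0x30B2 = 12466.

12466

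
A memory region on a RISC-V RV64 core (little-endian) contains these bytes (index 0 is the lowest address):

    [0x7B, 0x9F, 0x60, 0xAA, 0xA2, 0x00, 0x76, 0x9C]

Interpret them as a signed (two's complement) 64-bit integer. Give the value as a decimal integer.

-7172544657897775237

Little-endian: lowest address holds the least-significant byte.
Reassemble most-significant byte first: 9C 76 00 A2 AA 60 9F 7B → 0x9C7600A2AA609F7B.
Top bit is set, so as a signed 64-bit value this is 0x9C7600A2AA609F7B − 2^64 = -7172544657897775237.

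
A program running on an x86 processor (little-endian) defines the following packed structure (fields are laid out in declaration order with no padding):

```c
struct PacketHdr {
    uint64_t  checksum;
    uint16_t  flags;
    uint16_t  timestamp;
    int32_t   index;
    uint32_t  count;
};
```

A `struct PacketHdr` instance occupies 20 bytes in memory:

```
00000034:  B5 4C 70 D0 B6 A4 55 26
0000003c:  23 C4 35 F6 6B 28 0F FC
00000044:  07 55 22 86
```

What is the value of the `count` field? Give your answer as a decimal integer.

`count` follows `checksum` (8 B), `flags` (2 B), `timestamp` (2 B), `index` (4 B), so it starts at offset 8 + 2 + 2 + 4 = 16 and occupies 4 bytes.
Bytes at offsets 16..19: 07 55 22 86.
In little-endian order the low byte comes first in memory.
Reassemble most-significant byte first: 86 22 55 07 → 0x86225507.
0x86225507 = 2250396935.

2250396935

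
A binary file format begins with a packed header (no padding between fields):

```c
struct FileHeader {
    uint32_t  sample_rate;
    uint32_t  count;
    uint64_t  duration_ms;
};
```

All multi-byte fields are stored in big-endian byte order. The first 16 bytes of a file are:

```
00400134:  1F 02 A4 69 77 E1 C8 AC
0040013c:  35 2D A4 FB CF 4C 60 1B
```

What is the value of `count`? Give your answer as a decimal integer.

`count` follows `sample_rate` (4 bytes), so it starts at byte offset 4 and occupies 4 bytes.
Bytes at offsets 4..7: 77 E1 C8 AC.
In big-endian order the high byte comes first in memory.
The bytes are already most-significant first: 0x77E1C8AC.
0x77E1C8AC = 2011285676.

2011285676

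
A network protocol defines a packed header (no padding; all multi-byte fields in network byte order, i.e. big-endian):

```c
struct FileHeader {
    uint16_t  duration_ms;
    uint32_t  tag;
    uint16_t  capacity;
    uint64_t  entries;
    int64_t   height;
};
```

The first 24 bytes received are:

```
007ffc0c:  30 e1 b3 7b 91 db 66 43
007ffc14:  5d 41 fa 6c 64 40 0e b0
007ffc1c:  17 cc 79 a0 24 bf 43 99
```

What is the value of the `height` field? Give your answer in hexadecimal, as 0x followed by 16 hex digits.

0x17CC79A024BF4399

`height` follows `duration_ms` (2 B), `tag` (4 B), `capacity` (2 B), `entries` (8 B), so it starts at offset 2 + 4 + 2 + 8 = 16 and occupies 8 bytes.
Bytes at offsets 16..23: 17 CC 79 A0 24 BF 43 99.
In big-endian order the high byte comes first in memory.
The bytes are already most-significant first: 0x17CC79A024BF4399.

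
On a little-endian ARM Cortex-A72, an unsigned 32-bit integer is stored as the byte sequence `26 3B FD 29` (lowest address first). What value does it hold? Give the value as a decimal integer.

704461606

Little-endian stores the least-significant byte at the lowest address.
Reassemble most-significant byte first: 29 FD 3B 26 → 0x29FD3B26.
0x29FD3B26 = 704461606.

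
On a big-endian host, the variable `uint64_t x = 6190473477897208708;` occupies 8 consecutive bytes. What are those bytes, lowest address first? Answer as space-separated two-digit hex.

6190473477897208708 in hexadecimal, padded to 64 bits, is 0x55E8FAD4618A4384.
Split into bytes (most-significant first): 55 E8 FA D4 61 8A 43 84.
Big-endian: lowest address holds the most-significant byte.
So the memory order matches the most-significant-first order: 55 E8 FA D4 61 8A 43 84.

55 E8 FA D4 61 8A 43 84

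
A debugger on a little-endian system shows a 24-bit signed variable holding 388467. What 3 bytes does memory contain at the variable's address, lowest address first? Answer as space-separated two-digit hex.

388467 in hexadecimal, padded to 24 bits, is 0x05ED73.
Split into bytes (most-significant first): 05 ED 73.
Little-endian: lowest address holds the least-significant byte.
So at ascending addresses the bytes are 73 ED 05.

73 ED 05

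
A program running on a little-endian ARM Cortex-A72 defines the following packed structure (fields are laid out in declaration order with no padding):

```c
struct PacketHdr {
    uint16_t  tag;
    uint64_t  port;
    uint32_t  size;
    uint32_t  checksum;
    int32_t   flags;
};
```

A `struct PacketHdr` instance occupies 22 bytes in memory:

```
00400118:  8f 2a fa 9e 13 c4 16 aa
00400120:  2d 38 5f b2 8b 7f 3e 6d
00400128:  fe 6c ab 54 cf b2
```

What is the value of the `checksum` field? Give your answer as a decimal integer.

`checksum` follows `tag` (2 B), `port` (8 B), `size` (4 B), so it starts at offset 2 + 8 + 4 = 14 and occupies 4 bytes.
Bytes at offsets 14..17: 3E 6D FE 6C.
In little-endian order the low byte comes first in memory.
Reassemble most-significant byte first: 6C FE 6D 3E → 0x6CFE6D3E.
0x6CFE6D3E = 1828613438.

1828613438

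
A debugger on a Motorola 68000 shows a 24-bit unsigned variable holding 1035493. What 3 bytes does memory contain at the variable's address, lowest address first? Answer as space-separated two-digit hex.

1035493 in hexadecimal, padded to 24 bits, is 0x0FCCE5.
Split into bytes (most-significant first): 0F CC E5.
In big-endian order the high byte comes first in memory.
So the memory order matches the most-significant-first order: 0F CC E5.

0F CC E5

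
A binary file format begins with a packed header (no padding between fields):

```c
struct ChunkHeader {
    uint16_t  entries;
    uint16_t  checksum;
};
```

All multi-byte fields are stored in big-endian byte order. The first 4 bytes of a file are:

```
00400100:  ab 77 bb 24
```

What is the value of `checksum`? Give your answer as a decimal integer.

47908

`checksum` follows `entries` (2 bytes), so it starts at byte offset 2 and occupies 2 bytes.
Bytes at offsets 2..3: BB 24.
Big-endian: lowest address holds the most-significant byte.
The bytes are already most-significant first: 0xBB24.
0xBB24 = 47908.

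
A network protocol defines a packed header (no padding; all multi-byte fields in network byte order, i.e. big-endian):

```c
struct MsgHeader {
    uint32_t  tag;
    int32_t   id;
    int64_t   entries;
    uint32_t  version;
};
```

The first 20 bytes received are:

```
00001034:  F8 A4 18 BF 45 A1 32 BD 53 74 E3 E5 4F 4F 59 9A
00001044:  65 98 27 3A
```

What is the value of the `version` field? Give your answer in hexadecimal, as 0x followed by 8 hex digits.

0x6598273A

`version` follows `tag` (4 B), `id` (4 B), `entries` (8 B), so it starts at offset 4 + 4 + 8 = 16 and occupies 4 bytes.
Bytes at offsets 16..19: 65 98 27 3A.
In big-endian order the high byte comes first in memory.
The bytes are already most-significant first: 0x6598273A.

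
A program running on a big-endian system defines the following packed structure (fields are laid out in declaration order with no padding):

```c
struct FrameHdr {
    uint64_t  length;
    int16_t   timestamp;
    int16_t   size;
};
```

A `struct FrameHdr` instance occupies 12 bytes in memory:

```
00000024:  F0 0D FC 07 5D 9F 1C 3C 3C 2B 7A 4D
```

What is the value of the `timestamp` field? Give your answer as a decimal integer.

15403

`timestamp` follows `length` (8 bytes), so it starts at byte offset 8 and occupies 2 bytes.
Bytes at offsets 8..9: 3C 2B.
Big-endian: lowest address holds the most-significant byte.
The bytes are already most-significant first: 0x3C2B.
0x3C2B = 15403.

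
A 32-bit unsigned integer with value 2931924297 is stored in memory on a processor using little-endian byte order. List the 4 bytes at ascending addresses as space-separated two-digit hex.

49 9D C1 AE

2931924297 in hexadecimal, padded to 32 bits, is 0xAEC19D49.
Split into bytes (most-significant first): AE C1 9D 49.
Little-endian stores the least-significant byte at the lowest address.
So at ascending addresses the bytes are 49 9D C1 AE.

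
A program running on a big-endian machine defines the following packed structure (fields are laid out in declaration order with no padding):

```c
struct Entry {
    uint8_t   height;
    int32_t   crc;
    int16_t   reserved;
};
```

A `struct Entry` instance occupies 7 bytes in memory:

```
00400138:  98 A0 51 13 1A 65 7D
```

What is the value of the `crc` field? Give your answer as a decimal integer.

`crc` follows `height` (1 byte), so it starts at byte offset 1 and occupies 4 bytes.
Bytes at offsets 1..4: A0 51 13 1A.
Big-endian: lowest address holds the most-significant byte.
The bytes are already most-significant first: 0xA051131A.
Top bit is set, so as a signed 32-bit value this is 0xA051131A − 2^32 = -1605299430.

-1605299430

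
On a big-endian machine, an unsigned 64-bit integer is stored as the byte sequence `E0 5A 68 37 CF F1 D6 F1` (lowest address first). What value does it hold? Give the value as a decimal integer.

Big-endian stores the most-significant byte at the lowest address.
The bytes are already most-significant first: 0xE05A6837CFF1D6F1.
0xE05A6837CFF1D6F1 = 16166348401321039601.

16166348401321039601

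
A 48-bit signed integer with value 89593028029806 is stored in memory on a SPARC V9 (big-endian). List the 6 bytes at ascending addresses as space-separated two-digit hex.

89593028029806 in hexadecimal, padded to 48 bits, is 0x517C009C2D6E.
Split into bytes (most-significant first): 51 7C 00 9C 2D 6E.
Big-endian stores the most-significant byte at the lowest address.
So the memory order matches the most-significant-first order: 51 7C 00 9C 2D 6E.

51 7C 00 9C 2D 6E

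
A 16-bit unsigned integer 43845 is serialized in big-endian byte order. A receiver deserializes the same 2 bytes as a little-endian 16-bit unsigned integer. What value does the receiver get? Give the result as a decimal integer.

43845 in 16-bit hexadecimal is 0xAB45.
Stored big-endian, the bytes at ascending addresses are AB 45.
Read back as little-endian, the first byte is least significant, giving 0x45AB.
0x45AB = 17835.

17835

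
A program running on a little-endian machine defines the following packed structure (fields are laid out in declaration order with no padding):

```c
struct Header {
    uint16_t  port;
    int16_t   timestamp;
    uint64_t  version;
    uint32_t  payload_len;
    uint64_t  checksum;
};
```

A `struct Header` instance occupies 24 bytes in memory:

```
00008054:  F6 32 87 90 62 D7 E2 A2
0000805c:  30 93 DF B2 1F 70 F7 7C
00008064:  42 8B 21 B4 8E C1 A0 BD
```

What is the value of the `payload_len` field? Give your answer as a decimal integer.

`payload_len` follows `port` (2 B), `timestamp` (2 B), `version` (8 B), so it starts at offset 2 + 2 + 8 = 12 and occupies 4 bytes.
Bytes at offsets 12..15: 1F 70 F7 7C.
In little-endian order the low byte comes first in memory.
Reassemble most-significant byte first: 7C F7 70 1F → 0x7CF7701F.
0x7CF7701F = 2096590879.

2096590879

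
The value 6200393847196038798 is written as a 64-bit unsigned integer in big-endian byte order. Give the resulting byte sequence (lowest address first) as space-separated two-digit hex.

6200393847196038798 in hexadecimal, padded to 64 bits, is 0x560C395A59A3368E.
Split into bytes (most-significant first): 56 0C 39 5A 59 A3 36 8E.
In big-endian order the high byte comes first in memory.
So the memory order matches the most-significant-first order: 56 0C 39 5A 59 A3 36 8E.

56 0C 39 5A 59 A3 36 8E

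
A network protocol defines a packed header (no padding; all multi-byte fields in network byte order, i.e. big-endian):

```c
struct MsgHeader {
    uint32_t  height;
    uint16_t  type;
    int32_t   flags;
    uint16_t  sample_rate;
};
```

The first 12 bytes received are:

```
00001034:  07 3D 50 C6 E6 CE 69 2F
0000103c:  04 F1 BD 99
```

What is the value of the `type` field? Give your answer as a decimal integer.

59086

`type` follows `height` (4 bytes), so it starts at byte offset 4 and occupies 2 bytes.
Bytes at offsets 4..5: E6 CE.
In big-endian order the high byte comes first in memory.
The bytes are already most-significant first: 0xE6CE.
0xE6CE = 59086.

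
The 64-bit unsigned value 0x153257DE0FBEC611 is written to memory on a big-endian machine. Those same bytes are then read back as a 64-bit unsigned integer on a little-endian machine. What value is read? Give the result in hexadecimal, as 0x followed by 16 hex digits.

0x11C6BE0FDE573215

Stored big-endian, the bytes at ascending addresses are 15 32 57 DE 0F BE C6 11.
Read back as little-endian, the first byte is least significant, giving 0x11C6BE0FDE573215.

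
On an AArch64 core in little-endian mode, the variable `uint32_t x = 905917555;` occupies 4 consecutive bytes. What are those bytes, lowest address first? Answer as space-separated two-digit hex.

73 34 FF 35

905917555 in hexadecimal, padded to 32 bits, is 0x35FF3473.
Split into bytes (most-significant first): 35 FF 34 73.
In little-endian order the low byte comes first in memory.
So at ascending addresses the bytes are 73 34 FF 35.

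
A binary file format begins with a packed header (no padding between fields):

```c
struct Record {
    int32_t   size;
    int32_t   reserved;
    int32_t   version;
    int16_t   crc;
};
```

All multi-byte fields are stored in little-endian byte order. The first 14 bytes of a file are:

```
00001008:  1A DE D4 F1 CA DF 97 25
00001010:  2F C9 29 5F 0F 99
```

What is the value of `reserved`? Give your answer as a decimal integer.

`reserved` follows `size` (4 bytes), so it starts at byte offset 4 and occupies 4 bytes.
Bytes at offsets 4..7: CA DF 97 25.
Little-endian: lowest address holds the least-significant byte.
Reassemble most-significant byte first: 25 97 DF CA → 0x2597DFCA.
0x2597DFCA = 630710218.

630710218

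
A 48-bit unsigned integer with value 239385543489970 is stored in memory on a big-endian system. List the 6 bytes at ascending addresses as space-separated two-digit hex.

239385543489970 in hexadecimal, padded to 48 bits, is 0xD9B84A48B9B2.
Split into bytes (most-significant first): D9 B8 4A 48 B9 B2.
Big-endian stores the most-significant byte at the lowest address.
So the memory order matches the most-significant-first order: D9 B8 4A 48 B9 B2.

D9 B8 4A 48 B9 B2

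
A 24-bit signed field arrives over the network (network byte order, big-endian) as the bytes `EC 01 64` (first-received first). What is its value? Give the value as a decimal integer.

-1310364

Big-endian: lowest address holds the most-significant byte.
The bytes are already most-significant first: 0xEC0164.
Top bit is set, so as a signed 24-bit value this is 0xEC0164 − 2^24 = -1310364.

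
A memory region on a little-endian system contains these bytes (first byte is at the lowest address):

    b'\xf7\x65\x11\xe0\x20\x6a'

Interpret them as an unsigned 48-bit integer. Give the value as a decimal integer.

Little-endian: lowest address holds the least-significant byte.
Reassemble most-significant byte first: 6A 20 E0 11 65 F7 → 0x6A20E01165F7.
0x6A20E01165F7 = 116689430734327.

116689430734327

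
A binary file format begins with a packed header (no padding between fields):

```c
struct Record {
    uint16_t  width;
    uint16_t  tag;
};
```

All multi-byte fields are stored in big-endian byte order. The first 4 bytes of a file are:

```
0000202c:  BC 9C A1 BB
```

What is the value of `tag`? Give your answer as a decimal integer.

41403

`tag` follows `width` (2 bytes), so it starts at byte offset 2 and occupies 2 bytes.
Bytes at offsets 2..3: A1 BB.
In big-endian order the high byte comes first in memory.
The bytes are already most-significant first: 0xA1BB.
0xA1BB = 41403.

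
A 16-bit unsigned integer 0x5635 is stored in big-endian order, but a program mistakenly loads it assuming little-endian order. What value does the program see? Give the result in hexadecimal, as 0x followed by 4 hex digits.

0x3556

Stored big-endian, the bytes at ascending addresses are 56 35.
Read back as little-endian, the first byte is least significant, giving 0x3556.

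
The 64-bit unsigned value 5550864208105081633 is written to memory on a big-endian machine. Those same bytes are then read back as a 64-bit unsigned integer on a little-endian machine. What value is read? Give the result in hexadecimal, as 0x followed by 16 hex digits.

0x218B886896A1084D

5550864208105081633 in 64-bit hexadecimal is 0x4D08A19668888B21.
Stored big-endian, the bytes at ascending addresses are 4D 08 A1 96 68 88 8B 21.
Read back as little-endian, the first byte is least significant, giving 0x218B886896A1084D.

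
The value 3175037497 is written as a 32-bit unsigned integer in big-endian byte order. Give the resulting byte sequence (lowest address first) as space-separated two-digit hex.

3175037497 in hexadecimal, padded to 32 bits, is 0xBD3F3A39.
Split into bytes (most-significant first): BD 3F 3A 39.
Big-endian: lowest address holds the most-significant byte.
So the memory order matches the most-significant-first order: BD 3F 3A 39.

BD 3F 3A 39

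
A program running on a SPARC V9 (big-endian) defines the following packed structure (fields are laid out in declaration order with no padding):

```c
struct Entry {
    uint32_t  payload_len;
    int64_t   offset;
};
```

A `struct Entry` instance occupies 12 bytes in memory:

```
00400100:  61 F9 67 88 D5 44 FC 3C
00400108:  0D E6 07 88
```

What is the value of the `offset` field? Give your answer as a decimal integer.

-3079058910353160312

`offset` follows `payload_len` (4 bytes), so it starts at byte offset 4 and occupies 8 bytes.
Bytes at offsets 4..11: D5 44 FC 3C 0D E6 07 88.
Big-endian stores the most-significant byte at the lowest address.
The bytes are already most-significant first: 0xD544FC3C0DE60788.
Top bit is set, so as a signed 64-bit value this is 0xD544FC3C0DE60788 − 2^64 = -3079058910353160312.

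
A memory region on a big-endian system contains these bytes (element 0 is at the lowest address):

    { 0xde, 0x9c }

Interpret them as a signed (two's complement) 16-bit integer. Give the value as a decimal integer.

In big-endian order the high byte comes first in memory.
The bytes are already most-significant first: 0xDE9C.
Top bit is set, so as a signed 16-bit value this is 0xDE9C − 2^16 = -8548.

-8548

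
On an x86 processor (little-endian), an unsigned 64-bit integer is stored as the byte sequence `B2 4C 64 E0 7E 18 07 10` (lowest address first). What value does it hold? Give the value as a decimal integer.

1154918762653437106

Little-endian stores the least-significant byte at the lowest address.
Reassemble most-significant byte first: 10 07 18 7E E0 64 4C B2 → 0x1007187EE0644CB2.
0x1007187EE0644CB2 = 1154918762653437106.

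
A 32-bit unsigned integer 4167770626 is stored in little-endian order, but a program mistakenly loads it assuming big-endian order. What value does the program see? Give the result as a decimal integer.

4167770626 in 32-bit hexadecimal is 0xF86B2202.
Stored little-endian, the bytes at ascending addresses are 02 22 6B F8.
Read back as big-endian, the last byte is least significant, giving 0x02226BF8.
0x02226BF8 = 35810296.

35810296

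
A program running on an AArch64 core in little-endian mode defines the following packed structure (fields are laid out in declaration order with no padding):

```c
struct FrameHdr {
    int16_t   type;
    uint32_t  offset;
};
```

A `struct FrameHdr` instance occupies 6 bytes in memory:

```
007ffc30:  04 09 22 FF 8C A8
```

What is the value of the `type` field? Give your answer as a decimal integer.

2308

`type` is the first field, at byte offset 0, occupying 2 bytes.
Bytes at offsets 0..1: 04 09.
In little-endian order the low byte comes first in memory.
Reassemble most-significant byte first: 09 04 → 0x0904.
0x0904 = 2308.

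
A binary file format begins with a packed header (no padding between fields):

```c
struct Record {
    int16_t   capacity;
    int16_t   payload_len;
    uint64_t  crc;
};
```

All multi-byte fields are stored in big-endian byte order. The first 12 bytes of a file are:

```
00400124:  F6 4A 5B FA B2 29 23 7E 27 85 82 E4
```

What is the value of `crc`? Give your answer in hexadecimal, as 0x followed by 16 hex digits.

0xB229237E278582E4

`crc` follows `capacity` (2 B), `payload_len` (2 B), so it starts at offset 2 + 2 = 4 and occupies 8 bytes.
Bytes at offsets 4..11: B2 29 23 7E 27 85 82 E4.
In big-endian order the high byte comes first in memory.
The bytes are already most-significant first: 0xB229237E278582E4.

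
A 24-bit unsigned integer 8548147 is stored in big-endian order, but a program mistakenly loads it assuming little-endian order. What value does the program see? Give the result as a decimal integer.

3370882

8548147 in 24-bit hexadecimal is 0x826F33.
Stored big-endian, the bytes at ascending addresses are 82 6F 33.
Read back as little-endian, the first byte is least significant, giving 0x336F82.
0x336F82 = 3370882.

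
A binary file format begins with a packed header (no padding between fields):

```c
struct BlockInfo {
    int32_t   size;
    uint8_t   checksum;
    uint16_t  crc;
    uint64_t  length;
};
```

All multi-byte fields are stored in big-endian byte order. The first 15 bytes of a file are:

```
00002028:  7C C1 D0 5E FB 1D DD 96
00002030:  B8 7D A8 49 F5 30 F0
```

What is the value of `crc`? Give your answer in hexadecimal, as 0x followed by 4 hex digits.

`crc` follows `size` (4 B), `checksum` (1 B), so it starts at offset 4 + 1 = 5 and occupies 2 bytes.
Bytes at offsets 5..6: 1D DD.
Big-endian stores the most-significant byte at the lowest address.
The bytes are already most-significant first: 0x1DDD.

0x1DDD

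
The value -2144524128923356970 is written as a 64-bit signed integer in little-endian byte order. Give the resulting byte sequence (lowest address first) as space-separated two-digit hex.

D6 F0 44 BB AA 1E 3D E2

Two's complement of -2144524128923356970 in 64 bits: 2144524128923356970 = 0x1DC2E15544BB0F2A; invert → 0xE23D1EAABB44F0D5; add 1 → 0xE23D1EAABB44F0D6.
Split into bytes (most-significant first): E2 3D 1E AA BB 44 F0 D6.
Little-endian stores the least-significant byte at the lowest address.
So at ascending addresses the bytes are D6 F0 44 BB AA 1E 3D E2.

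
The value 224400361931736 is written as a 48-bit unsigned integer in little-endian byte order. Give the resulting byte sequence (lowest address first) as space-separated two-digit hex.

D8 43 DC 47 17 CC

224400361931736 in hexadecimal, padded to 48 bits, is 0xCC1747DC43D8.
Split into bytes (most-significant first): CC 17 47 DC 43 D8.
Little-endian: lowest address holds the least-significant byte.
So at ascending addresses the bytes are D8 43 DC 47 17 CC.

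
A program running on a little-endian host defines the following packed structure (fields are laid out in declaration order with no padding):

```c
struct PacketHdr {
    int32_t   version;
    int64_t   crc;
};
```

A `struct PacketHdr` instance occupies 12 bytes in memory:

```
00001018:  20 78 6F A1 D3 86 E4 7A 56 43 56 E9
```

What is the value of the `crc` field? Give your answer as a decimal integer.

`crc` follows `version` (4 bytes), so it starts at byte offset 4 and occupies 8 bytes.
Bytes at offsets 4..11: D3 86 E4 7A 56 43 56 E9.
Little-endian: lowest address holds the least-significant byte.
Reassemble most-significant byte first: E9 56 43 56 7A E4 86 D3 → 0xE95643567AE486D3.
Top bit is set, so as a signed 64-bit value this is 0xE95643567AE486D3 − 2^64 = -1633043776167180589.

-1633043776167180589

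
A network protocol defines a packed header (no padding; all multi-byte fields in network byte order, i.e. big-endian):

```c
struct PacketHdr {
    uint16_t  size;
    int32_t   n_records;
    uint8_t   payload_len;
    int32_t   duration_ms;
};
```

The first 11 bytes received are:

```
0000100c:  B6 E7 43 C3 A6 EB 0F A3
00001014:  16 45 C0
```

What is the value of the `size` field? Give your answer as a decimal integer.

46823

`size` is the first field, at byte offset 0, occupying 2 bytes.
Bytes at offsets 0..1: B6 E7.
Big-endian stores the most-significant byte at the lowest address.
The bytes are already most-significant first: 0xB6E7.
0xB6E7 = 46823.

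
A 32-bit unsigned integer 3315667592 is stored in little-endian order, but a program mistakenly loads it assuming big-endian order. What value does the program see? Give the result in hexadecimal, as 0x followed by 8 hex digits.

0x8812A1C5

3315667592 in 32-bit hexadecimal is 0xC5A11288.
Stored little-endian, the bytes at ascending addresses are 88 12 A1 C5.
Read back as big-endian, the last byte is least significant, giving 0x8812A1C5.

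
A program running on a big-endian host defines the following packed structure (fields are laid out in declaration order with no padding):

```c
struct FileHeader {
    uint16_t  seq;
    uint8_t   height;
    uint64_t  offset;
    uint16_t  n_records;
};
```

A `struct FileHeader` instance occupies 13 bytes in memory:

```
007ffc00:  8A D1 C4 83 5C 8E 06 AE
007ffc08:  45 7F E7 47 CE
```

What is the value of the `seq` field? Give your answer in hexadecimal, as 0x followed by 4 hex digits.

0x8AD1

`seq` is the first field, at byte offset 0, occupying 2 bytes.
Bytes at offsets 0..1: 8A D1.
Big-endian: lowest address holds the most-significant byte.
The bytes are already most-significant first: 0x8AD1.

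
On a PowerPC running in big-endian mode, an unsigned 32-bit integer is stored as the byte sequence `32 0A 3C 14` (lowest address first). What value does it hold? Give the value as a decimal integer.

In big-endian order the high byte comes first in memory.
The bytes are already most-significant first: 0x320A3C14.
0x320A3C14 = 839531540.

839531540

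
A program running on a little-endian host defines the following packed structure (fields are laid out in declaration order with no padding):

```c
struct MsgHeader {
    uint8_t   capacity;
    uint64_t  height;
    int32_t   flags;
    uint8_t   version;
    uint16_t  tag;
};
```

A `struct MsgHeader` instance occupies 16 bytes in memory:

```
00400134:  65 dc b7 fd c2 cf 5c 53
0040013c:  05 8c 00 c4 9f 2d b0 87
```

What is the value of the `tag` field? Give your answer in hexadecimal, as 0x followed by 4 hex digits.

`tag` follows `capacity` (1 B), `height` (8 B), `flags` (4 B), `version` (1 B), so it starts at offset 1 + 8 + 4 + 1 = 14 and occupies 2 bytes.
Bytes at offsets 14..15: B0 87.
Little-endian: lowest address holds the least-significant byte.
Reassemble most-significant byte first: 87 B0 → 0x87B0.

0x87B0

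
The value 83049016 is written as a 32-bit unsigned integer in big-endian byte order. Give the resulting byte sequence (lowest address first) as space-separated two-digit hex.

04 F3 3A 38

83049016 in hexadecimal, padded to 32 bits, is 0x04F33A38.
Split into bytes (most-significant first): 04 F3 3A 38.
Big-endian stores the most-significant byte at the lowest address.
So the memory order matches the most-significant-first order: 04 F3 3A 38.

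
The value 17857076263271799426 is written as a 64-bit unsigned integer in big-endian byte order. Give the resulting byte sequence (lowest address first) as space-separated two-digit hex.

F7 D1 14 40 27 60 1A 82

17857076263271799426 in hexadecimal, padded to 64 bits, is 0xF7D1144027601A82.
Split into bytes (most-significant first): F7 D1 14 40 27 60 1A 82.
Big-endian: lowest address holds the most-significant byte.
So the memory order matches the most-significant-first order: F7 D1 14 40 27 60 1A 82.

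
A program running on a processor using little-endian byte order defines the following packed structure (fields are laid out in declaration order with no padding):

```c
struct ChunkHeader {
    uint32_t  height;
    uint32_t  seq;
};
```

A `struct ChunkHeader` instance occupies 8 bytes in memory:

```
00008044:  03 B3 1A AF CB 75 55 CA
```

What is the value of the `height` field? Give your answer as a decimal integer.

2937762563

`height` is the first field, at byte offset 0, occupying 4 bytes.
Bytes at offsets 0..3: 03 B3 1A AF.
Little-endian: lowest address holds the least-significant byte.
Reassemble most-significant byte first: AF 1A B3 03 → 0xAF1AB303.
0xAF1AB303 = 2937762563.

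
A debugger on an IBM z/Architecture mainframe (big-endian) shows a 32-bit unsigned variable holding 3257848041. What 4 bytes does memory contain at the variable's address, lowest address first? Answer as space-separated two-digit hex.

3257848041 in hexadecimal, padded to 32 bits, is 0xC22ED0E9.
Split into bytes (most-significant first): C2 2E D0 E9.
In big-endian order the high byte comes first in memory.
So the memory order matches the most-significant-first order: C2 2E D0 E9.

C2 2E D0 E9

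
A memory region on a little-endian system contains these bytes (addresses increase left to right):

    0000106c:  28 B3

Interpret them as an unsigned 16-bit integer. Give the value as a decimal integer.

45864

In little-endian order the low byte comes first in memory.
Reassemble most-significant byte first: B3 28 → 0xB328.
0xB328 = 45864.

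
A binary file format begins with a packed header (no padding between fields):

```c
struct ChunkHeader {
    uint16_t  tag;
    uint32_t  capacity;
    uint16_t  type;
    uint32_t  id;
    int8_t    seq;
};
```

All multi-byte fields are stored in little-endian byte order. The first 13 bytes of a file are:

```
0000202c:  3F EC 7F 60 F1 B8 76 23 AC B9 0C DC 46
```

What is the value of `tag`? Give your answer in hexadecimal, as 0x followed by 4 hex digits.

`tag` is the first field, at byte offset 0, occupying 2 bytes.
Bytes at offsets 0..1: 3F EC.
Little-endian: lowest address holds the least-significant byte.
Reassemble most-significant byte first: EC 3F → 0xEC3F.

0xEC3F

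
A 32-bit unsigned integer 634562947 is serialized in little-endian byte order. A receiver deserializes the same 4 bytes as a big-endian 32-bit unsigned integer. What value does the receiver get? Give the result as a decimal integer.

2208944677

634562947 in 32-bit hexadecimal is 0x25D2A983.
Stored little-endian, the bytes at ascending addresses are 83 A9 D2 25.
Read back as big-endian, the last byte is least significant, giving 0x83A9D225.
0x83A9D225 = 2208944677.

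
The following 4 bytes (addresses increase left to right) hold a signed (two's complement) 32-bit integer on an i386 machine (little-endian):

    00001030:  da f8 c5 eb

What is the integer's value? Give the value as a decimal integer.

-339347238

In little-endian order the low byte comes first in memory.
Reassemble most-significant byte first: EB C5 F8 DA → 0xEBC5F8DA.
Top bit is set, so as a signed 32-bit value this is 0xEBC5F8DA − 2^32 = -339347238.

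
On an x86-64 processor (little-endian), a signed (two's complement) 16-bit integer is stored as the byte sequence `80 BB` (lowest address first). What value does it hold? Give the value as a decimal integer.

In little-endian order the low byte comes first in memory.
Reassemble most-significant byte first: BB 80 → 0xBB80.
Top bit is set, so as a signed 16-bit value this is 0xBB80 − 2^16 = -17536.

-17536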